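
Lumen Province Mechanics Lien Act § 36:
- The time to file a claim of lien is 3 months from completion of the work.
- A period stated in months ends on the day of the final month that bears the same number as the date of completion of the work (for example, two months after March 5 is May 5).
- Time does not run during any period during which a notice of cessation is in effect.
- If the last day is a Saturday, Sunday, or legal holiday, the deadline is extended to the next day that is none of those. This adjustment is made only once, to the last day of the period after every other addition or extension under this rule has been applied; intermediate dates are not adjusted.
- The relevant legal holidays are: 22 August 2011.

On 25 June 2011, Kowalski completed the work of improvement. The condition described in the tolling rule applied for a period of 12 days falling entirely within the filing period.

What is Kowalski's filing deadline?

3 months after 25 June 2011 is September 25, 2011.
Tolling adds 12 days: September 25, 2011 + 12 days = October 7, 2011.
October 7, 2011 is a Friday and not a legal holiday, so no extension applies.

October 7, 2011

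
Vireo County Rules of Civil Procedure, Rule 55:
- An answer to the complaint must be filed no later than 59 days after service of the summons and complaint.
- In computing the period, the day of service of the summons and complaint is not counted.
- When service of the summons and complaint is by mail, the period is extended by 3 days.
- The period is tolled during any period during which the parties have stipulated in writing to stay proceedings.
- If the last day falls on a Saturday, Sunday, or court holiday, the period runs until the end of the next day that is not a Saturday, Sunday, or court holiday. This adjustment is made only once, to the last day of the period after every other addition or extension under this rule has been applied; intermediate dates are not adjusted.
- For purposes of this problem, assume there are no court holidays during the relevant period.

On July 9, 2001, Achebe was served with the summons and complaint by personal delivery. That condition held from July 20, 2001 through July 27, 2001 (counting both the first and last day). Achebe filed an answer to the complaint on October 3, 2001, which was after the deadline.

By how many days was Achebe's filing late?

19 days

59 days after July 9, 2001 is September 6, 2001.
Service was not by mail, so no mail extension applies.
From July 20, 2001 through July 27, 2001 inclusive is 8 days; tolling adds 8 days: September 6, 2001 + 8 days = September 14, 2001.
September 14, 2001 is a Friday and not a court holiday, so no extension applies.
The deadline is September 14, 2001; from September 14, 2001 to October 3, 2001 is 19 days.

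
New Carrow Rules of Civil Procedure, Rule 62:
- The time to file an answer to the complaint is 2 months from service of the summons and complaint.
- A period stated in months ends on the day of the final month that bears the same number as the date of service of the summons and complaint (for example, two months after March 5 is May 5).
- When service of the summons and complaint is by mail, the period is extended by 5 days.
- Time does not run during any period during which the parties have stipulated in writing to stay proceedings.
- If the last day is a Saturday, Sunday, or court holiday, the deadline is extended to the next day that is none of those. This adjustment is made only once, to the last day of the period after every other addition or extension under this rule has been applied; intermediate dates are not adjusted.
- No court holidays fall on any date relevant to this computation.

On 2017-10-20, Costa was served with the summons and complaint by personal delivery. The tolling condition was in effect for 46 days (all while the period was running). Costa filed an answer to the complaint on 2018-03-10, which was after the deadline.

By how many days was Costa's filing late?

2 months after 2017-10-20 is December 20, 2017.
Service was not by mail, so no mail extension applies.
Tolling adds 46 days: December 20, 2017 + 46 days = February 4, 2018.
February 4, 2018 is Sunday. The next qualifying day is February 5, 2018.
The deadline is February 5, 2018; from February 5, 2018 to March 10, 2018 is 33 days.

33 days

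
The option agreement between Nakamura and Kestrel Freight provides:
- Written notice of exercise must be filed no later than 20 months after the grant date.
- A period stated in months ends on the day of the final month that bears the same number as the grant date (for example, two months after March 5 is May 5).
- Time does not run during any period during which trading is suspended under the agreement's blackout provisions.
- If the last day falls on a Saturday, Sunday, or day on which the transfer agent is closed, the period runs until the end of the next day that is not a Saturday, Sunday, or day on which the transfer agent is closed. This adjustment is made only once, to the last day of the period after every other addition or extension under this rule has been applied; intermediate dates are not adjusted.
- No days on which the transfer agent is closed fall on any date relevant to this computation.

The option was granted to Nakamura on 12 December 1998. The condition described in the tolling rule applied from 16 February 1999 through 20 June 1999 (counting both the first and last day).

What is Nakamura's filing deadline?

20 months after 12 December 1998 is August 12, 2000.
From February 16, 1999 through June 20, 1999 inclusive is 125 days; tolling adds 125 days: August 12, 2000 + 125 days = December 15, 2000.
December 15, 2000 is a Friday and not a day on which the transfer agent is closed, so no extension applies.

December 15, 2000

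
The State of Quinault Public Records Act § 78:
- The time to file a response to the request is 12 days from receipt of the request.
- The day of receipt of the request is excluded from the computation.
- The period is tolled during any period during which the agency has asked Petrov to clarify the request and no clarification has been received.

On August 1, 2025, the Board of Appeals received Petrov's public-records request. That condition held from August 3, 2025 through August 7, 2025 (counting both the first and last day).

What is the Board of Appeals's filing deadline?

12 days after August 1, 2025 is August 13, 2025.
From August 3, 2025 through August 7, 2025 inclusive is 5 days; tolling adds 5 days: August 13, 2025 + 5 days = August 18, 2025.

August 18, 2025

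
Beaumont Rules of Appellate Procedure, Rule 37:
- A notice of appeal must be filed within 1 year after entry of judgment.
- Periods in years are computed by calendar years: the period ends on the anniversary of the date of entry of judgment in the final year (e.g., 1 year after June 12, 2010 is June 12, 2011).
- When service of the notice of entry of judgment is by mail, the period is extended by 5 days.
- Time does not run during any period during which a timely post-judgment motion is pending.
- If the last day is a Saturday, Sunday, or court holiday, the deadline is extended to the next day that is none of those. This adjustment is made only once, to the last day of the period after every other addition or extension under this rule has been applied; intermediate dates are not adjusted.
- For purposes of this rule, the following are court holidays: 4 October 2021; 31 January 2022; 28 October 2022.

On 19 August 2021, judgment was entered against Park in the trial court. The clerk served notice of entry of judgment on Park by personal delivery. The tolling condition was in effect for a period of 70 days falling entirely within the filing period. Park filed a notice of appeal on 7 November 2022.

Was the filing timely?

No

1 year after 19 August 2021 is August 19, 2022.
Service was not by mail, so no mail extension applies.
Tolling adds 70 days: August 19, 2022 + 70 days = October 28, 2022.
October 28, 2022 is a listed holiday; October 29, 2022 is Saturday; October 30, 2022 is Sunday. The next qualifying day is October 31, 2022.
The deadline is October 31, 2022; the filing on November 7, 2022 is after that date.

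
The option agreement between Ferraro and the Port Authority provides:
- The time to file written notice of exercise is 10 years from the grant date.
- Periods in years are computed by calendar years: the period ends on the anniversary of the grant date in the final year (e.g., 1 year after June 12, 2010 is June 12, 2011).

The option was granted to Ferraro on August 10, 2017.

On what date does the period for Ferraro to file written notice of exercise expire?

August 10, 2027

10 years after August 10, 2017 is August 10, 2027.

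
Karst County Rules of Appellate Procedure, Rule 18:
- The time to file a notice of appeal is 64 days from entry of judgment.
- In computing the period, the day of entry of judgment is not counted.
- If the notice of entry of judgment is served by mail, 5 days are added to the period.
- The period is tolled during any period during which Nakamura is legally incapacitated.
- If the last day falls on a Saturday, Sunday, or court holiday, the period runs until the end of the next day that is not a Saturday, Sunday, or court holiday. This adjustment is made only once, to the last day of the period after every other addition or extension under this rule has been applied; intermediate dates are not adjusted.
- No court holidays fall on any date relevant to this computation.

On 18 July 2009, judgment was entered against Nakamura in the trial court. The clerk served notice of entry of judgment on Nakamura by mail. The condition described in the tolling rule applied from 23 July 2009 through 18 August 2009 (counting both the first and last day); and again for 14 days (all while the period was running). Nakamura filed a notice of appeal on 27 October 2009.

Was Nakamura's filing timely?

Yes

64 days after 18 July 2009 is September 20, 2009.
Service was by mail, adding 5 days: September 20, 2009 + 5 days = September 25, 2009.
From July 23, 2009 through August 18, 2009 inclusive is 27 days; tolling adds 27 days: September 25, 2009 + 27 days = October 22, 2009.
Tolling adds 14 days: October 22, 2009 + 14 days = November 5, 2009.
November 5, 2009 is a Thursday and not a court holiday, so no extension applies.
The deadline is November 5, 2009; the filing on October 27, 2009 is on or before that date.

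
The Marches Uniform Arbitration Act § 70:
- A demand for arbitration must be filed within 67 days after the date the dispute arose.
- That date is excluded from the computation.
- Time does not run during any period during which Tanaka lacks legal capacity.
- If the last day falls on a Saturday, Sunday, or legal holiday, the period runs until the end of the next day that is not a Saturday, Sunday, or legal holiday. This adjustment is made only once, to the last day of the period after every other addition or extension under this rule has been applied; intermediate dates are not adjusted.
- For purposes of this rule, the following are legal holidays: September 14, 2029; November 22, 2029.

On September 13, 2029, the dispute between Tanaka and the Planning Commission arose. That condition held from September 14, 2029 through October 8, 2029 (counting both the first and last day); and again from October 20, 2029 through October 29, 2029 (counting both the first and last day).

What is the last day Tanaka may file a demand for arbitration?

December 24, 2029

67 days after September 13, 2029 is November 19, 2029.
From September 14, 2029 through October 8, 2029 inclusive is 25 days; tolling adds 25 days: November 19, 2029 + 25 days = December 14, 2029.
From October 20, 2029 through October 29, 2029 inclusive is 10 days; tolling adds 10 days: December 14, 2029 + 10 days = December 24, 2029.
December 24, 2029 is a Monday and not a legal holiday, so no extension applies.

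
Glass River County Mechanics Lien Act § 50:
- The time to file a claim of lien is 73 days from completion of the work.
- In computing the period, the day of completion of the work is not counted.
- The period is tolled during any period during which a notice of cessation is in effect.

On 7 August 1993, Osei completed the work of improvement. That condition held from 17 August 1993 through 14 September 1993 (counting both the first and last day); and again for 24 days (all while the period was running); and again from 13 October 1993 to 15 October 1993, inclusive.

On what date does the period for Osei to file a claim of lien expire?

December 14, 1993

73 days after 7 August 1993 is October 19, 1993.
From August 17, 1993 through September 14, 1993 inclusive is 29 days; tolling adds 29 days: October 19, 1993 + 29 days = November 17, 1993.
Tolling adds 24 days: November 17, 1993 + 24 days = December 11, 1993.
From October 13, 1993 through October 15, 1993 inclusive is 3 days; tolling adds 3 days: December 11, 1993 + 3 days = December 14, 1993.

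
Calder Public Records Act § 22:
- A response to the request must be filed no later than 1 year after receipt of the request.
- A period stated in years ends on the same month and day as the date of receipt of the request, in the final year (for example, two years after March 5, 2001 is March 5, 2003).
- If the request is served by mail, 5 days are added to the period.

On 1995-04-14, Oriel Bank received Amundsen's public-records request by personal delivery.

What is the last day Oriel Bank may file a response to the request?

1 year after 1995-04-14 is April 14, 1996.
Service was not by mail, so no mail extension applies.

April 14, 1996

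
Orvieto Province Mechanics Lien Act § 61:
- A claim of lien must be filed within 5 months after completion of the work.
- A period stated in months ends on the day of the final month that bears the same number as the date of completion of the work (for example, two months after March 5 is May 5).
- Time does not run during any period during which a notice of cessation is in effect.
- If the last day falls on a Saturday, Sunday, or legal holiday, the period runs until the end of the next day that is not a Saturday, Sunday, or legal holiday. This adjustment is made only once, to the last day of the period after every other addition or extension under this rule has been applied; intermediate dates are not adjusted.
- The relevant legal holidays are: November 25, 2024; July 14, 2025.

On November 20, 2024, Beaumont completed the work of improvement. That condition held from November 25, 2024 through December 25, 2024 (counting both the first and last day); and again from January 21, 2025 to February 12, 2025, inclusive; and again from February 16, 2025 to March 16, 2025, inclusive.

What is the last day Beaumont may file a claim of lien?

July 15, 2025

5 months after November 20, 2024 is April 20, 2025.
From November 25, 2024 through December 25, 2024 inclusive is 31 days; tolling adds 31 days: April 20, 2025 + 31 days = May 21, 2025.
From January 21, 2025 through February 12, 2025 inclusive is 23 days; tolling adds 23 days: May 21, 2025 + 23 days = June 13, 2025.
From February 16, 2025 through March 16, 2025 inclusive is 29 days; tolling adds 29 days: June 13, 2025 + 29 days = July 12, 2025.
July 12, 2025 is Saturday; July 13, 2025 is Sunday; July 14, 2025 is a listed holiday. The next qualifying day is July 15, 2025.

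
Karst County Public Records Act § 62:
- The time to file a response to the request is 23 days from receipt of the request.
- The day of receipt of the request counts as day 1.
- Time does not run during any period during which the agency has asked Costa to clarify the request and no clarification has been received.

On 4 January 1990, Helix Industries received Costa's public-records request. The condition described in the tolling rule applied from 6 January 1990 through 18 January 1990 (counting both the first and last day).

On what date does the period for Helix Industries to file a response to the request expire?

Counting 4 January 1990 as day 1, day 23 is January 26, 1990.
From January 6, 1990 through January 18, 1990 inclusive is 13 days; tolling adds 13 days: January 26, 1990 + 13 days = February 8, 1990.

February 8, 1990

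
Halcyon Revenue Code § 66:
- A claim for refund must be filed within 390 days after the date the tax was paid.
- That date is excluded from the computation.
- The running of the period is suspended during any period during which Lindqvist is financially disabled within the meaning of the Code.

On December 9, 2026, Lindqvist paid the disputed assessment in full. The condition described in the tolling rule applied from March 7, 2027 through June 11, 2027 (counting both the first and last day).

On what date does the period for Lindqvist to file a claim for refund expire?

April 9, 2028

390 days after December 9, 2026 is January 3, 2028.
From March 7, 2027 through June 11, 2027 inclusive is 97 days; tolling adds 97 days: January 3, 2028 + 97 days = April 9, 2028.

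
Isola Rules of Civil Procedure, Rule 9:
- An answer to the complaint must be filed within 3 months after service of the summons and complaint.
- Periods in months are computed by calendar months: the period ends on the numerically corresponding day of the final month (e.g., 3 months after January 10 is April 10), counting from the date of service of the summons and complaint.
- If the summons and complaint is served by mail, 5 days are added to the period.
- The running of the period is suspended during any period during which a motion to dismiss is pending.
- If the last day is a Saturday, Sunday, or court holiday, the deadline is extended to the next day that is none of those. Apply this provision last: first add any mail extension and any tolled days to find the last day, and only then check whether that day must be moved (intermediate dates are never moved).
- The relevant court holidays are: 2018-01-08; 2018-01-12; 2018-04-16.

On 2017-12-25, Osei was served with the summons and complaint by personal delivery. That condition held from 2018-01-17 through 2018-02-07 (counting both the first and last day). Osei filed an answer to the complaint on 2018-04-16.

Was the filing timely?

Yes

3 months after 2017-12-25 is March 25, 2018.
Service was not by mail, so no mail extension applies.
From January 17, 2018 through February 7, 2018 inclusive is 22 days; tolling adds 22 days: March 25, 2018 + 22 days = April 16, 2018.
April 16, 2018 is a listed holiday. The next qualifying day is April 17, 2018.
The deadline is April 17, 2018; the filing on April 16, 2018 is on or before that date.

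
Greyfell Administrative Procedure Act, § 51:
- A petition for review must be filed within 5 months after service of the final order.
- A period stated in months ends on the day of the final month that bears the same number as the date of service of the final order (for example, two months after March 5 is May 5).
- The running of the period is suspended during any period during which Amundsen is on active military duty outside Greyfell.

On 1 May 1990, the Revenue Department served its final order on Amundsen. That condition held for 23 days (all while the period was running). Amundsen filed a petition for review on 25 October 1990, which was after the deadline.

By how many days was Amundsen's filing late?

5 months after 1 May 1990 is October 1, 1990.
Tolling adds 23 days: October 1, 1990 + 23 days = October 24, 1990.
The deadline is October 24, 1990; from October 24, 1990 to October 25, 1990 is 1 days.

1 day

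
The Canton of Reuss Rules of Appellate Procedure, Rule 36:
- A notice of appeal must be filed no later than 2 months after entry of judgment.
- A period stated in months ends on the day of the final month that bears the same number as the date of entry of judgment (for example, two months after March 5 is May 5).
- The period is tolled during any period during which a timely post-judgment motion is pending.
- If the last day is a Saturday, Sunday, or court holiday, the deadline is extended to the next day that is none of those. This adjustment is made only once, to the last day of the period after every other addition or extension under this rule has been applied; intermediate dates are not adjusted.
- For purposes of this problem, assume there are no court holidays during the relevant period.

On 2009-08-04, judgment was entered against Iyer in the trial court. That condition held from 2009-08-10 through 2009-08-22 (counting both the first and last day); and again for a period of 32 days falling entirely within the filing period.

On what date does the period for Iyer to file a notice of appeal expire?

November 18, 2009

2 months after 2009-08-04 is October 4, 2009.
From August 10, 2009 through August 22, 2009 inclusive is 13 days; tolling adds 13 days: October 4, 2009 + 13 days = October 17, 2009.
Tolling adds 32 days: October 17, 2009 + 32 days = November 18, 2009.
November 18, 2009 is a Wednesday and not a court holiday, so no extension applies.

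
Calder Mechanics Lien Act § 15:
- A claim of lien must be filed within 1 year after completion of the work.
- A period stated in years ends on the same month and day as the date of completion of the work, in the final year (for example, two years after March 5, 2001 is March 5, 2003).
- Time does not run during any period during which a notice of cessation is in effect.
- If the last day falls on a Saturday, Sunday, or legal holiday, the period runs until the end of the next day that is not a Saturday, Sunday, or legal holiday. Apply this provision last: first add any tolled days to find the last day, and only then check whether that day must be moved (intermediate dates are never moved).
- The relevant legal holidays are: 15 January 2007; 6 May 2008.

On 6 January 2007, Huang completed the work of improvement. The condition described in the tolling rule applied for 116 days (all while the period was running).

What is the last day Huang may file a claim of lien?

1 year after 6 January 2007 is January 6, 2008.
Tolling adds 116 days: January 6, 2008 + 116 days = May 1, 2008.
May 1, 2008 is a Thursday and not a legal holiday, so no extension applies.

May 1, 2008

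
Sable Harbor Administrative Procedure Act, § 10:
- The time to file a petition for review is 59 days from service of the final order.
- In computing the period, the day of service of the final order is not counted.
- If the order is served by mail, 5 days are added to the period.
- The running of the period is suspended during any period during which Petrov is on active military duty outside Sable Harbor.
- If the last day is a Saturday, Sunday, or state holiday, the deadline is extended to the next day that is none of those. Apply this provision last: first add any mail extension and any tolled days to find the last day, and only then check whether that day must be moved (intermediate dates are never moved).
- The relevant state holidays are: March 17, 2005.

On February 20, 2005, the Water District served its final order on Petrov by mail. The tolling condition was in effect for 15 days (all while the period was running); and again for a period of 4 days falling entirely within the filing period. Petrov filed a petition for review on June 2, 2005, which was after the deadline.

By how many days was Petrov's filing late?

59 days after February 20, 2005 is April 20, 2005.
Service was by mail, adding 5 days: April 20, 2005 + 5 days = April 25, 2005.
Tolling adds 15 days: April 25, 2005 + 15 days = May 10, 2005.
Tolling adds 4 days: May 10, 2005 + 4 days = May 14, 2005.
May 14, 2005 is Saturday; May 15, 2005 is Sunday. The next qualifying day is May 16, 2005.
The deadline is May 16, 2005; from May 16, 2005 to June 2, 2005 is 17 days.

17 days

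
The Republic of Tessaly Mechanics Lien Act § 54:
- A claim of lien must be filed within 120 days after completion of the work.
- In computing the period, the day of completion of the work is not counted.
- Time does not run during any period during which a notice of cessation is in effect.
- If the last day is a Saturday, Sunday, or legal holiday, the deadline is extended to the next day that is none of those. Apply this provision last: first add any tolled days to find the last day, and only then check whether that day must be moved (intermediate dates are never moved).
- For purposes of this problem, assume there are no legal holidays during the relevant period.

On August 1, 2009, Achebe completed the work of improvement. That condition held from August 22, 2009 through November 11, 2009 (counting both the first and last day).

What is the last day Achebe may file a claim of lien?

February 19, 2010

120 days after August 1, 2009 is November 29, 2009.
From August 22, 2009 through November 11, 2009 inclusive is 82 days; tolling adds 82 days: November 29, 2009 + 82 days = February 19, 2010.
February 19, 2010 is a Friday and not a legal holiday, so no extension applies.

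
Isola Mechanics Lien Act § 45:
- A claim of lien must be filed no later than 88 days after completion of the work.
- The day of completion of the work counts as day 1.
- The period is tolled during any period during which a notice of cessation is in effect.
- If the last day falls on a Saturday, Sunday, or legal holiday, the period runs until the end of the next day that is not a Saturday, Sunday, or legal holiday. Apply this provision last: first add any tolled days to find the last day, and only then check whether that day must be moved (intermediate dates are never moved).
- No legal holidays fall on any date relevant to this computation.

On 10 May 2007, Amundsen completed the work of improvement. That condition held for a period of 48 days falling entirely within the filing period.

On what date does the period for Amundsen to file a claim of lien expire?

September 24, 2007

Counting 10 May 2007 as day 1, day 88 is August 5, 2007.
Tolling adds 48 days: August 5, 2007 + 48 days = September 22, 2007.
September 22, 2007 is Saturday; September 23, 2007 is Sunday. The next qualifying day is September 24, 2007.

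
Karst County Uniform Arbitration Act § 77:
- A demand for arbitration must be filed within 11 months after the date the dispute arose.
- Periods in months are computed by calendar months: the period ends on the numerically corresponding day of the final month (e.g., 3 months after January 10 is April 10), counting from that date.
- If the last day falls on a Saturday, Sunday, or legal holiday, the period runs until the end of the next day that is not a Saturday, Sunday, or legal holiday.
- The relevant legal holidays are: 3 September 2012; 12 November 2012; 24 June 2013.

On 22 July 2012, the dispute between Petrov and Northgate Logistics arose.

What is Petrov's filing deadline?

11 months after 22 July 2012 is June 22, 2013.
June 22, 2013 is Saturday; June 23, 2013 is Sunday; June 24, 2013 is a listed holiday. The next qualifying day is June 25, 2013.

June 25, 2013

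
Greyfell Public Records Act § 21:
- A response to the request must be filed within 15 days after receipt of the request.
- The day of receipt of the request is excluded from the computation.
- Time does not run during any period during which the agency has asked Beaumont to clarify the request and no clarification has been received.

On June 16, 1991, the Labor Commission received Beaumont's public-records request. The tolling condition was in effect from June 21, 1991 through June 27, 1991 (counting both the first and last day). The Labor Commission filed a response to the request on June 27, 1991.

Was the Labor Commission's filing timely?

Yes

15 days after June 16, 1991 is July 1, 1991.
From June 21, 1991 through June 27, 1991 inclusive is 7 days; tolling adds 7 days: July 1, 1991 + 7 days = July 8, 1991.
The deadline is July 8, 1991; the filing on June 27, 1991 is on or before that date.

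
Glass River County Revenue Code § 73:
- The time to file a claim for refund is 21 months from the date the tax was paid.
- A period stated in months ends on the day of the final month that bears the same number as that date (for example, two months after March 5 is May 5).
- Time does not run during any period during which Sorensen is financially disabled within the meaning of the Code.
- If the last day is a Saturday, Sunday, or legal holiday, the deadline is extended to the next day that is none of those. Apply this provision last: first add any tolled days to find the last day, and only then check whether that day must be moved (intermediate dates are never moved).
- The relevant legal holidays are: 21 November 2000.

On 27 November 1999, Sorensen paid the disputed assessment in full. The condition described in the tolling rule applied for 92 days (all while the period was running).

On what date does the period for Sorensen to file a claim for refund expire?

November 27, 2001

21 months after 27 November 1999 is August 27, 2001.
Tolling adds 92 days: August 27, 2001 + 92 days = November 27, 2001.
November 27, 2001 is a Tuesday and not a legal holiday, so no extension applies.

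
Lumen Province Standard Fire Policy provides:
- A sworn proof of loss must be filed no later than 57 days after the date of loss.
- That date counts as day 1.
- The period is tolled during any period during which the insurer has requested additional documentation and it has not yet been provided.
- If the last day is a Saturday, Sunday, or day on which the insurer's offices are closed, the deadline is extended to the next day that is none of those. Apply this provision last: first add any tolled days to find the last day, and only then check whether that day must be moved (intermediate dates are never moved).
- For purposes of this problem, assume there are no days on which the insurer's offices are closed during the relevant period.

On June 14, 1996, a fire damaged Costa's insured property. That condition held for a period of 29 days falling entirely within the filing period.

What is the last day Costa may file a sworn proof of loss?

September 9, 1996

Counting June 14, 1996 as day 1, day 57 is August 9, 1996.
Tolling adds 29 days: August 9, 1996 + 29 days = September 7, 1996.
September 7, 1996 is Saturday; September 8, 1996 is Sunday. The next qualifying day is September 9, 1996.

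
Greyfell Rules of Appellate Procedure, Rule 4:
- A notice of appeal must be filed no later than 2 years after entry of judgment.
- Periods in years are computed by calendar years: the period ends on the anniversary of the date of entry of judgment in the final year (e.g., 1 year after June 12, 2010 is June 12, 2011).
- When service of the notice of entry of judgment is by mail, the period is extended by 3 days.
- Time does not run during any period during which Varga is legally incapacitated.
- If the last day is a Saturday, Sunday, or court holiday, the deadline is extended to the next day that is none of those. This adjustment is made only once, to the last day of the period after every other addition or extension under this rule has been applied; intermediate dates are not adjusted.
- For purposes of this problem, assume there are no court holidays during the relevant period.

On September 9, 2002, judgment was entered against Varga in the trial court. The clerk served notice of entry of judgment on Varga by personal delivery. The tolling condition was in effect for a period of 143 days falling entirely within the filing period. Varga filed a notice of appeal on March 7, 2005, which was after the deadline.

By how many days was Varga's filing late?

2 years after September 9, 2002 is September 9, 2004.
Service was not by mail, so no mail extension applies.
Tolling adds 143 days: September 9, 2004 + 143 days = January 30, 2005.
January 30, 2005 is Sunday. The next qualifying day is January 31, 2005.
The deadline is January 31, 2005; from January 31, 2005 to March 7, 2005 is 35 days.

35 days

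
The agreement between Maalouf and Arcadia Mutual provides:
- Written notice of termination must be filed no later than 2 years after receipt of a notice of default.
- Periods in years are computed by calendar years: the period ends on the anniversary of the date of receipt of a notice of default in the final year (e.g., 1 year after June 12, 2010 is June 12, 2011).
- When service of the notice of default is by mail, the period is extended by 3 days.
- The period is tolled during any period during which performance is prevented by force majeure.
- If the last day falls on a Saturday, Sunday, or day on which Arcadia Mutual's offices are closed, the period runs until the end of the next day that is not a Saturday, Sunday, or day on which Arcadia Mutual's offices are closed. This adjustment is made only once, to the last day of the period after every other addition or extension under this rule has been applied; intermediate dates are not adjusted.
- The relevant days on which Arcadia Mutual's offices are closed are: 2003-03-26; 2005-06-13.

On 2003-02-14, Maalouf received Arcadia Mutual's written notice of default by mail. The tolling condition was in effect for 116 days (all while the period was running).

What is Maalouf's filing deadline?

June 14, 2005

2 years after 2003-02-14 is February 14, 2005.
Service was by mail, adding 3 days: February 14, 2005 + 3 days = February 17, 2005.
Tolling adds 116 days: February 17, 2005 + 116 days = June 13, 2005.
June 13, 2005 is a listed holiday. The next qualifying day is June 14, 2005.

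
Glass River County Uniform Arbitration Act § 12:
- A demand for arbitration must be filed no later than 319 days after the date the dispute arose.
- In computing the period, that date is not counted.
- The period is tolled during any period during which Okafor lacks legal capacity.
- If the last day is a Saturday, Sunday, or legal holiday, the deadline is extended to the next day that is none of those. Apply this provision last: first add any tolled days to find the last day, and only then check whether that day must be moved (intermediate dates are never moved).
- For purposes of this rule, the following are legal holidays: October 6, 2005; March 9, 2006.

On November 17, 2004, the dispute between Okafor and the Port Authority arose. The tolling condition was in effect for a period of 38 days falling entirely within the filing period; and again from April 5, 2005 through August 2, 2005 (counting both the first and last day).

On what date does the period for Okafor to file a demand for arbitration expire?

319 days after November 17, 2004 is October 2, 2005.
Tolling adds 38 days: October 2, 2005 + 38 days = November 9, 2005.
From April 5, 2005 through August 2, 2005 inclusive is 120 days; tolling adds 120 days: November 9, 2005 + 120 days = March 9, 2006.
March 9, 2006 is a listed holiday. The next qualifying day is March 10, 2006.

March 10, 2006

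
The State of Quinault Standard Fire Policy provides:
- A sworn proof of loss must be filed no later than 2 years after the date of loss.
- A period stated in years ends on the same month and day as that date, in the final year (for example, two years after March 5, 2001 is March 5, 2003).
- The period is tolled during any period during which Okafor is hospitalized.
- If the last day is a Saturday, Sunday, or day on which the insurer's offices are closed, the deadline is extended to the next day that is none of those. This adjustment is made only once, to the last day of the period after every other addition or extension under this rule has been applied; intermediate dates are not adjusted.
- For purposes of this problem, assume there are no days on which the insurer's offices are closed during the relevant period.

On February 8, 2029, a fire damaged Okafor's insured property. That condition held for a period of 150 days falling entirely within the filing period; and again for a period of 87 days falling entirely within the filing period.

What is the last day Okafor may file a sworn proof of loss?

October 3, 2031

2 years after February 8, 2029 is February 8, 2031.
Tolling adds 150 days: February 8, 2031 + 150 days = July 8, 2031.
Tolling adds 87 days: July 8, 2031 + 87 days = October 3, 2031.
October 3, 2031 is a Friday and not a day on which the insurer's offices are closed, so no extension applies.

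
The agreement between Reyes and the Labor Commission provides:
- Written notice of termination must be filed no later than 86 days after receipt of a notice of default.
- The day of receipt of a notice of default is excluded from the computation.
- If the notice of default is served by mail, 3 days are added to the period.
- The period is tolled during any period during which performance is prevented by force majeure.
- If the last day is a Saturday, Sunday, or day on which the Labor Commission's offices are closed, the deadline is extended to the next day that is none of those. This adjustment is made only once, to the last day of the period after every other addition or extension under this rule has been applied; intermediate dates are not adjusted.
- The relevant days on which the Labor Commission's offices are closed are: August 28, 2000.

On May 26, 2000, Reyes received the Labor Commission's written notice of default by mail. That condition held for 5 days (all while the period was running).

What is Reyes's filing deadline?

August 29, 2000

86 days after May 26, 2000 is August 20, 2000.
Service was by mail, adding 3 days: August 20, 2000 + 3 days = August 23, 2000.
Tolling adds 5 days: August 23, 2000 + 5 days = August 28, 2000.
August 28, 2000 is a listed holiday. The next qualifying day is August 29, 2000.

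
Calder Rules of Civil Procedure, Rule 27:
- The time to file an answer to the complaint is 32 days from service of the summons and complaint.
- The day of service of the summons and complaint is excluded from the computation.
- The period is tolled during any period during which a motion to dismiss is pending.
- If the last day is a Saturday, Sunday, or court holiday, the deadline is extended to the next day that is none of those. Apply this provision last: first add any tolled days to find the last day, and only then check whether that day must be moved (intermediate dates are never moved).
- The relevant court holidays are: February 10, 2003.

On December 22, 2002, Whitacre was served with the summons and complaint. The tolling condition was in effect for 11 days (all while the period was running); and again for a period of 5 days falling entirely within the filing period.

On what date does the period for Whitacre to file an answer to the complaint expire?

February 11, 2003

32 days after December 22, 2002 is January 23, 2003.
Tolling adds 11 days: January 23, 2003 + 11 days = February 3, 2003.
Tolling adds 5 days: February 3, 2003 + 5 days = February 8, 2003.
February 8, 2003 is Saturday; February 9, 2003 is Sunday; February 10, 2003 is a listed holiday. The next qualifying day is February 11, 2003.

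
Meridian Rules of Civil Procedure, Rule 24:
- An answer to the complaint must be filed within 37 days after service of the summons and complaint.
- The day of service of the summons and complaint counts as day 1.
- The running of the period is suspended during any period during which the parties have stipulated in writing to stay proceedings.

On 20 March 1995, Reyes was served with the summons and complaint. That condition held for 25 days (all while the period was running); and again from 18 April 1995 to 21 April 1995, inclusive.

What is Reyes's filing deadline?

May 24, 1995

Counting 20 March 1995 as day 1, day 37 is April 25, 1995.
Tolling adds 25 days: April 25, 1995 + 25 days = May 20, 1995.
From April 18, 1995 through April 21, 1995 inclusive is 4 days; tolling adds 4 days: May 20, 1995 + 4 days = May 24, 1995.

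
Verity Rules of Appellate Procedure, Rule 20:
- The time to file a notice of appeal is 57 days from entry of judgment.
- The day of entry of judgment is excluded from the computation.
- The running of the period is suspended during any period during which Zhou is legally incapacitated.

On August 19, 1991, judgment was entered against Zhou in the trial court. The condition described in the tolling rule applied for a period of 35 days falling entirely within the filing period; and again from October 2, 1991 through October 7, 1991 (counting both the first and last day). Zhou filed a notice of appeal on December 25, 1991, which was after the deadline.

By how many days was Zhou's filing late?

30 days

57 days after August 19, 1991 is October 15, 1991.
Tolling adds 35 days: October 15, 1991 + 35 days = November 19, 1991.
From October 2, 1991 through October 7, 1991 inclusive is 6 days; tolling adds 6 days: November 19, 1991 + 6 days = November 25, 1991.
The deadline is November 25, 1991; from November 25, 1991 to December 25, 1991 is 30 days.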